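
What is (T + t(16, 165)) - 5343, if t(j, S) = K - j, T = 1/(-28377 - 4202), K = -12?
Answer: -174981810/32579 ≈ -5371.0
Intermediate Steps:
T = -1/32579 (T = 1/(-32579) = -1/32579 ≈ -3.0695e-5)
t(j, S) = -12 - j
(T + t(16, 165)) - 5343 = (-1/32579 + (-12 - 1*16)) - 5343 = (-1/32579 + (-12 - 16)) - 5343 = (-1/32579 - 28) - 5343 = -912213/32579 - 5343 = -174981810/32579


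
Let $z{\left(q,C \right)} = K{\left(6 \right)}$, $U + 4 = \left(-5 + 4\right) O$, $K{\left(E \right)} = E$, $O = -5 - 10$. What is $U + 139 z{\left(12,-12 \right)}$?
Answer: $845$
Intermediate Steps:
$O = -15$ ($O = -5 - 10 = -15$)
$U = 11$ ($U = -4 + \left(-5 + 4\right) \left(-15\right) = -4 - -15 = -4 + 15 = 11$)
$z{\left(q,C \right)} = 6$
$U + 139 z{\left(12,-12 \right)} = 11 + 139 \cdot 6 = 11 + 834 = 845$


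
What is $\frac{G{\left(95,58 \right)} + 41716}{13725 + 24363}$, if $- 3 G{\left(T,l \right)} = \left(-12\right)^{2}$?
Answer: $\frac{10417}{9522} \approx 1.094$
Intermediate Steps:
$G{\left(T,l \right)} = -48$ ($G{\left(T,l \right)} = - \frac{\left(-12\right)^{2}}{3} = \left(- \frac{1}{3}\right) 144 = -48$)
$\frac{G{\left(95,58 \right)} + 41716}{13725 + 24363} = \frac{-48 + 41716}{13725 + 24363} = \frac{41668}{38088} = 41668 \cdot \frac{1}{38088} = \frac{10417}{9522}$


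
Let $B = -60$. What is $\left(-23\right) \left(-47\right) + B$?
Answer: $1021$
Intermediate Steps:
$\left(-23\right) \left(-47\right) + B = \left(-23\right) \left(-47\right) - 60 = 1081 - 60 = 1021$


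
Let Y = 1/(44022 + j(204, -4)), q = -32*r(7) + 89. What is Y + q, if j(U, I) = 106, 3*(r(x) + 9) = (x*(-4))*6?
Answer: 95713633/44128 ≈ 2169.0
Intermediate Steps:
r(x) = -9 - 8*x (r(x) = -9 + ((x*(-4))*6)/3 = -9 + (-4*x*6)/3 = -9 + (-24*x)/3 = -9 - 8*x)
q = 2169 (q = -32*(-9 - 8*7) + 89 = -32*(-9 - 56) + 89 = -32*(-65) + 89 = 2080 + 89 = 2169)
Y = 1/44128 (Y = 1/(44022 + 106) = 1/44128 ≈ 2.2661e-5)
Y + q = 1/44128 + 2169 = 95713633/44128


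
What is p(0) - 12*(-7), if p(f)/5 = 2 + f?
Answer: 94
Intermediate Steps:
p(f) = 10 + 5*f (p(f) = 5*(2 + f) = 10 + 5*f)
p(0) - 12*(-7) = (10 + 5*0) - 12*(-7) = (10 + 0) + 84 = 10 + 84 = 94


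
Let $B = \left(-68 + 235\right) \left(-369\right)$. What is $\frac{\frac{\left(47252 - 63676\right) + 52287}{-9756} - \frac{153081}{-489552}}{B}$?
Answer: $\frac{1338612095}{24526309934448} \approx 5.4579 \cdot 10^{-5}$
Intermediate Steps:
$B = -61623$ ($B = 167 \left(-369\right) = -61623$)
$\frac{\frac{\left(47252 - 63676\right) + 52287}{-9756} - \frac{153081}{-489552}}{B} = \frac{\frac{\left(47252 - 63676\right) + 52287}{-9756} - \frac{153081}{-489552}}{-61623} = \left(\left(-16424 + 52287\right) \left(- \frac{1}{9756}\right) - - \frac{51027}{163184}\right) \left(- \frac{1}{61623}\right) = \left(35863 \left(- \frac{1}{9756}\right) + \frac{51027}{163184}\right) \left(- \frac{1}{61623}\right) = \left(- \frac{35863}{9756} + \frac{51027}{163184}\right) \left(- \frac{1}{61623}\right) = \left(- \frac{1338612095}{398005776}\right) \left(- \frac{1}{61623}\right) = \frac{1338612095}{24526309934448}$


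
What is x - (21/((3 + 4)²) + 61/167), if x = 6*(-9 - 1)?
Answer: -71068/1169 ≈ -60.794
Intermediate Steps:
x = -60 (x = 6*(-10) = -60)
x - (21/((3 + 4)²) + 61/167) = -60 - (21/((3 + 4)²) + 61/167) = -60 - (21/(7²) + 61*(1/167)) = -60 - (21/49 + 61/167) = -60 - (21*(1/49) + 61/167) = -60 - (3/7 + 61/167) = -60 - 1*928/1169 = -60 - 928/1169 = -71068/1169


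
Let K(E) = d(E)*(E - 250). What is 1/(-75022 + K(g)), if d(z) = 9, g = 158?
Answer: -1/75850 ≈ -1.3184e-5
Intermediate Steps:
K(E) = -2250 + 9*E (K(E) = 9*(E - 250) = 9*(-250 + E) = -2250 + 9*E)
1/(-75022 + K(g)) = 1/(-75022 + (-2250 + 9*158)) = 1/(-75022 + (-2250 + 1422)) = 1/(-75022 - 828) = 1/(-75850) = -1/75850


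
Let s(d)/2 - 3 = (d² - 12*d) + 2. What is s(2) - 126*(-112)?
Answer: 14082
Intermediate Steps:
s(d) = 10 - 24*d + 2*d² (s(d) = 6 + 2*((d² - 12*d) + 2) = 6 + 2*(2 + d² - 12*d) = 6 + (4 - 24*d + 2*d²) = 10 - 24*d + 2*d²)
s(2) - 126*(-112) = (10 - 24*2 + 2*2²) - 126*(-112) = (10 - 48 + 2*4) + 14112 = (10 - 48 + 8) + 14112 = -30 + 14112 = 14082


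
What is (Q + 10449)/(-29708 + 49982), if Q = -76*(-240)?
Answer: 9563/6758 ≈ 1.4151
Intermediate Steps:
Q = 18240
(Q + 10449)/(-29708 + 49982) = (18240 + 10449)/(-29708 + 49982) = 28689/20274 = 28689*(1/20274) = 9563/6758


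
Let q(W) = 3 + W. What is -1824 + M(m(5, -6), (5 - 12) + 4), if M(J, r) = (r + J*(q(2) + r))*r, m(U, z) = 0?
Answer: -1815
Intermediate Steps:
M(J, r) = r*(r + J*(5 + r)) (M(J, r) = (r + J*((3 + 2) + r))*r = (r + J*(5 + r))*r = r*(r + J*(5 + r)))
-1824 + M(m(5, -6), (5 - 12) + 4) = -1824 + ((5 - 12) + 4)*(((5 - 12) + 4) + 5*0 + 0*((5 - 12) + 4)) = -1824 + (-7 + 4)*((-7 + 4) + 0 + 0*(-7 + 4)) = -1824 - 3*(-3 + 0 + 0*(-3)) = -1824 - 3*(-3 + 0 + 0) = -1824 - 3*(-3) = -1824 + 9 = -1815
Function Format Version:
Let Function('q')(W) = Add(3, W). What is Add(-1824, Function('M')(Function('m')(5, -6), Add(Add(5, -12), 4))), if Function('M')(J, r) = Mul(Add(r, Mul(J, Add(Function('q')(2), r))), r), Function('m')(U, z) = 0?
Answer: -1815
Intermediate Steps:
Function('M')(J, r) = Mul(r, Add(r, Mul(J, Add(5, r)))) (Function('M')(J, r) = Mul(Add(r, Mul(J, Add(Add(3, 2), r))), r) = Mul(Add(r, Mul(J, Add(5, r))), r) = Mul(r, Add(r, Mul(J, Add(5, r)))))
Add(-1824, Function('M')(Function('m')(5, -6), Add(Add(5, -12), 4))) = Add(-1824, Mul(Add(Add(5, -12), 4), Add(Add(Add(5, -12), 4), Mul(5, 0), Mul(0, Add(Add(5, -12), 4))))) = Add(-1824, Mul(Add(-7, 4), Add(Add(-7, 4), 0, Mul(0, Add(-7, 4))))) = Add(-1824, Mul(-3, Add(-3, 0, Mul(0, -3)))) = Add(-1824, Mul(-3, Add(-3, 0, 0))) = Add(-1824, Mul(-3, -3)) = Add(-1824, 9) = -1815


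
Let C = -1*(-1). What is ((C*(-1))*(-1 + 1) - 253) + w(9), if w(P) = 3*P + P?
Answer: -217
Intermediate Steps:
C = 1
w(P) = 4*P
((C*(-1))*(-1 + 1) - 253) + w(9) = ((1*(-1))*(-1 + 1) - 253) + 4*9 = (-1*0 - 253) + 36 = (0 - 253) + 36 = -253 + 36 = -217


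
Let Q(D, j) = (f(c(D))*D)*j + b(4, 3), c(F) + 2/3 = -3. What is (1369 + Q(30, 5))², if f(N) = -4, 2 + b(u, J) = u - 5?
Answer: 586756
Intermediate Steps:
b(u, J) = -7 + u (b(u, J) = -2 + (u - 5) = -2 + (-5 + u) = -7 + u)
c(F) = -11/3 (c(F) = -⅔ - 3 = -11/3)
Q(D, j) = -3 - 4*D*j (Q(D, j) = (-4*D)*j + (-7 + 4) = -4*D*j - 3 = -3 - 4*D*j)
(1369 + Q(30, 5))² = (1369 + (-3 - 4*30*5))² = (1369 + (-3 - 600))² = (1369 - 603)² = 766² = 586756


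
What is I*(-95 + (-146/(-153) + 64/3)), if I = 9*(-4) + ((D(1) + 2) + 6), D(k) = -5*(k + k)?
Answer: 422750/153 ≈ 2763.1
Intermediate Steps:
D(k) = -10*k
I = -38 (I = 9*(-4) + ((-10*1 + 2) + 6) = -36 + ((-10 + 2) + 6) = -36 + (-8 + 6) = -36 - 2 = -38)
I*(-95 + (-146/(-153) + 64/3)) = -38*(-95 + (-146/(-153) + 64/3)) = -38*(-95 + (-146*(-1/153) + 64*(⅓))) = -38*(-95 + (146/153 + 64/3)) = -38*(-95 + 3410/153) = -38*(-11125/153) = 422750/153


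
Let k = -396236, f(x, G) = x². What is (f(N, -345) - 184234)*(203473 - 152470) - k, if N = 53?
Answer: -9252823039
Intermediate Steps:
(f(N, -345) - 184234)*(203473 - 152470) - k = (53² - 184234)*(203473 - 152470) - 1*(-396236) = (2809 - 184234)*51003 + 396236 = -181425*51003 + 396236 = -9253219275 + 396236 = -9252823039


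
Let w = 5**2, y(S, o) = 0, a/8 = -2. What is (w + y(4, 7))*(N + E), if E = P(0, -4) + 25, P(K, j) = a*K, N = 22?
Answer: 1175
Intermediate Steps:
a = -16 (a = 8*(-2) = -16)
P(K, j) = -16*K
w = 25
E = 25 (E = -16*0 + 25 = 0 + 25 = 25)
(w + y(4, 7))*(N + E) = (25 + 0)*(22 + 25) = 25*47 = 1175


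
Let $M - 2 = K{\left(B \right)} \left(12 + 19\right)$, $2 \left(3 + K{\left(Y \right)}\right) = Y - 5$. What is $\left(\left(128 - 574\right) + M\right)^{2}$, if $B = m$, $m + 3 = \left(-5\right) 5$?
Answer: $\frac{4397409}{4} \approx 1.0994 \cdot 10^{6}$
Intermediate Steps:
$m = -28$ ($m = -3 - 25 = -28$)
$B = -28$
$K{\left(Y \right)} = - \frac{11}{2} + \frac{Y}{2}$ ($K{\left(Y \right)} = -3 + \frac{Y - 5}{2} = -3 + \frac{-5 + Y}{2} = -3 + \left(- \frac{5}{2} + \frac{Y}{2}\right) = - \frac{11}{2} + \frac{Y}{2}$)
$M = - \frac{1205}{2}$ ($M = 2 + \left(- \frac{11}{2} + \frac{1}{2} \left(-28\right)\right) \left(12 + 19\right) = 2 + \left(- \frac{11}{2} - 14\right) 31 = 2 - \frac{1209}{2} = - \frac{1205}{2} \approx -602.5$)
$\left(\left(128 - 574\right) + M\right)^{2} = \left(\left(128 - 574\right) - \frac{1205}{2}\right)^{2} = \left(-446 - \frac{1205}{2}\right)^{2} = \left(- \frac{2097}{2}\right)^{2} = \frac{4397409}{4}$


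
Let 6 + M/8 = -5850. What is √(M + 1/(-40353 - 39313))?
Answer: I*√297328869135154/79666 ≈ 216.44*I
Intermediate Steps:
M = -46848 (M = -48 + 8*(-5850) = -48 - 46800 = -46848)
√(M + 1/(-40353 - 39313)) = √(-46848 + 1/(-40353 - 39313)) = √(-46848 + 1/(-79666)) = √(-46848 - 1/79666) = √(-3732192769/79666) = I*√297328869135154/79666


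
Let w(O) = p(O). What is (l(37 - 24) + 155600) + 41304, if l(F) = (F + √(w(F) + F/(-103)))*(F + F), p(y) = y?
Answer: 197242 + 26*√136578/103 ≈ 1.9734e+5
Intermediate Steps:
w(O) = O
l(F) = 2*F*(F + √10506*√F/103) (l(F) = (F + √(F + F/(-103)))*(F + F) = (F + √(F + F*(-1/103)))*(2*F) = (F + √(F - F/103))*(2*F) = (F + √(102*F/103))*(2*F) = (F + √10506*√F/103)*(2*F) = 2*F*(F + √10506*√F/103))
(l(37 - 24) + 155600) + 41304 = (2*(37 - 24)*(103*(37 - 24) + √10506*√(37 - 24))/103 + 155600) + 41304 = ((2/103)*13*(103*13 + √10506*√13) + 155600) + 41304 = ((2/103)*13*(1339 + √136578) + 155600) + 41304 = ((338 + 26*√136578/103) + 155600) + 41304 = (155938 + 26*√136578/103) + 41304 = 197242 + 26*√136578/103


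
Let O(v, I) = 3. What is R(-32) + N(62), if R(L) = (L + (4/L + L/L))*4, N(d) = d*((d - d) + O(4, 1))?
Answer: 123/2 ≈ 61.500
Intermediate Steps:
N(d) = 3*d (N(d) = d*((d - d) + 3) = d*(0 + 3) = d*3 = 3*d)
R(L) = 4 + 4*L + 16/L (R(L) = (L + (4/L + 1))*4 = (L + (1 + 4/L))*4 = (1 + L + 4/L)*4 = 4 + 4*L + 16/L)
R(-32) + N(62) = (4 + 4*(-32) + 16/(-32)) + 3*62 = (4 - 128 + 16*(-1/32)) + 186 = (4 - 128 - ½) + 186 = -249/2 + 186 = 123/2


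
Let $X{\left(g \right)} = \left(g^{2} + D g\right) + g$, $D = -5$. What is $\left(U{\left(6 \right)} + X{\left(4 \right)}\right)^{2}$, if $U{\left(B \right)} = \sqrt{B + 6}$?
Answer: $12$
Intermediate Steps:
$X{\left(g \right)} = g^{2} - 4 g$ ($X{\left(g \right)} = \left(g^{2} - 5 g\right) + g = g^{2} - 4 g$)
$U{\left(B \right)} = \sqrt{6 + B}$
$\left(U{\left(6 \right)} + X{\left(4 \right)}\right)^{2} = \left(\sqrt{6 + 6} + 4 \left(-4 + 4\right)\right)^{2} = \left(\sqrt{12} + 4 \cdot 0\right)^{2} = \left(2 \sqrt{3} + 0\right)^{2} = \left(2 \sqrt{3}\right)^{2} = 12$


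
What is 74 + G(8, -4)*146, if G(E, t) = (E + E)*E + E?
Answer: 19930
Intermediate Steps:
G(E, t) = E + 2*E**2 (G(E, t) = (2*E)*E + E = 2*E**2 + E = E + 2*E**2)
74 + G(8, -4)*146 = 74 + (8*(1 + 2*8))*146 = 74 + (8*(1 + 16))*146 = 74 + (8*17)*146 = 74 + 136*146 = 74 + 19856 = 19930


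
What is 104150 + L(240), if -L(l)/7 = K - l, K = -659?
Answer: 110443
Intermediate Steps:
L(l) = 4613 + 7*l (L(l) = -7*(-659 - l) = 4613 + 7*l)
104150 + L(240) = 104150 + (4613 + 7*240) = 104150 + (4613 + 1680) = 104150 + 6293 = 110443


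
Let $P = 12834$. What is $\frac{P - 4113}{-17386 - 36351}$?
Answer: $- \frac{513}{3161} \approx -0.16229$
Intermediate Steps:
$\frac{P - 4113}{-17386 - 36351} = \frac{12834 - 4113}{-17386 - 36351} = \frac{8721}{-53737} = 8721 \left(- \frac{1}{53737}\right) = - \frac{513}{3161}$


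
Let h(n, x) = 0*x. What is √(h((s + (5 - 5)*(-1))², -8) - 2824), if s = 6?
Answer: 2*I*√706 ≈ 53.141*I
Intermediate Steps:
h(n, x) = 0
√(h((s + (5 - 5)*(-1))², -8) - 2824) = √(0 - 2824) = √(-2824) = 2*I*√706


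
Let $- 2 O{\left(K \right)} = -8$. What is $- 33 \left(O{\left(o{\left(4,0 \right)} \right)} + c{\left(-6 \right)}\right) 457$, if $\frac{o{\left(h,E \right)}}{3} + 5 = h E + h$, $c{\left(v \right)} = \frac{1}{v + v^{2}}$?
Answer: $- \frac{608267}{10} \approx -60827.0$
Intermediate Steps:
$o{\left(h,E \right)} = -15 + 3 h + 3 E h$ ($o{\left(h,E \right)} = -15 + 3 \left(h E + h\right) = -15 + 3 \left(E h + h\right) = -15 + 3 \left(h + E h\right) = -15 + \left(3 h + 3 E h\right) = -15 + 3 h + 3 E h$)
$O{\left(K \right)} = 4$ ($O{\left(K \right)} = \left(- \frac{1}{2}\right) \left(-8\right) = 4$)
$- 33 \left(O{\left(o{\left(4,0 \right)} \right)} + c{\left(-6 \right)}\right) 457 = - 33 \left(4 + \frac{1}{\left(-6\right) \left(1 - 6\right)}\right) 457 = - 33 \left(4 - \frac{1}{6 \left(-5\right)}\right) 457 = - 33 \left(4 - - \frac{1}{30}\right) 457 = - 33 \left(4 + \frac{1}{30}\right) 457 = \left(-33\right) \frac{121}{30} \cdot 457 = \left(- \frac{1331}{10}\right) 457 = - \frac{608267}{10}$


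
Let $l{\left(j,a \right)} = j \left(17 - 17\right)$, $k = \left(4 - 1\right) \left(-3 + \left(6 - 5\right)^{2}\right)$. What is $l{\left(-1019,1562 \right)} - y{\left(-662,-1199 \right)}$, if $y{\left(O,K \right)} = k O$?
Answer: $-3972$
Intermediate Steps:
$k = -6$ ($k = 3 \left(-3 + 1^{2}\right) = 3 \left(-3 + 1\right) = 3 \left(-2\right) = -6$)
$l{\left(j,a \right)} = 0$ ($l{\left(j,a \right)} = j 0 = 0$)
$y{\left(O,K \right)} = - 6 O$
$l{\left(-1019,1562 \right)} - y{\left(-662,-1199 \right)} = 0 - \left(-6\right) \left(-662\right) = 0 - 3972 = -3972$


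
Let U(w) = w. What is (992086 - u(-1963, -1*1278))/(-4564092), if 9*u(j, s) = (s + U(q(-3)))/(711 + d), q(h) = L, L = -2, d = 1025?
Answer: -968772059/4456835838 ≈ -0.21737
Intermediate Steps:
q(h) = -2
u(j, s) = -1/7812 + s/15624 (u(j, s) = ((s - 2)/(711 + 1025))/9 = ((-2 + s)/1736)/9 = ((-2 + s)*(1/1736))/9 = (-1/868 + s/1736)/9 = -1/7812 + s/15624)
(992086 - u(-1963, -1*1278))/(-4564092) = (992086 - (-1/7812 + (-1*1278)/15624))/(-4564092) = (992086 - (-1/7812 + (1/15624)*(-1278)))*(-1/4564092) = (992086 - (-1/7812 - 71/868))*(-1/4564092) = (992086 - 1*(-160/1953))*(-1/4564092) = (992086 + 160/1953)*(-1/4564092) = (1937544118/1953)*(-1/4564092) = -968772059/4456835838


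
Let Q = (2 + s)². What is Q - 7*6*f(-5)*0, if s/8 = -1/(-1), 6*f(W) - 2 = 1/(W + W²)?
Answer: 100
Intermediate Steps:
f(W) = ⅓ + 1/(6*(W + W²))
s = 8 (s = 8*(-1/(-1)) = 8*(-1*(-1)) = 8*1 = 8)
Q = 100 (Q = (2 + 8)² = 10² = 100)
Q - 7*6*f(-5)*0 = 100 - 7*6*((⅙)*(1 + 2*(-5) + 2*(-5)²)/(-5*(1 - 5)))*0 = 100 - 7*6*((⅙)*(-⅕)*(1 - 10 + 2*25)/(-4))*0 = 100 - 7*6*((⅙)*(-⅕)*(-¼)*(1 - 10 + 50))*0 = 100 - 7*6*((⅙)*(-⅕)*(-¼)*41)*0 = 100 - 7*6*(41/120)*0 = 100 - 287*0/20 = 100 - 7*0 = 100 + 0 = 100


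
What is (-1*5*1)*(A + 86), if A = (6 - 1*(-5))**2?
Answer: -1035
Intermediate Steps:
A = 121 (A = (6 + 5)**2 = 11**2 = 121)
(-1*5*1)*(A + 86) = (-1*5*1)*(121 + 86) = -5*1*207 = -5*207 = -1035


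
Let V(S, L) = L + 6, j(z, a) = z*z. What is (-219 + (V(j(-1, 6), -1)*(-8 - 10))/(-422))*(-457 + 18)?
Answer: 20265996/211 ≈ 96047.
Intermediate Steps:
j(z, a) = z²
V(S, L) = 6 + L
(-219 + (V(j(-1, 6), -1)*(-8 - 10))/(-422))*(-457 + 18) = (-219 + ((6 - 1)*(-8 - 10))/(-422))*(-457 + 18) = (-219 + (5*(-18))*(-1/422))*(-439) = (-219 - 90*(-1/422))*(-439) = (-219 + 45/211)*(-439) = -46164/211*(-439) = 20265996/211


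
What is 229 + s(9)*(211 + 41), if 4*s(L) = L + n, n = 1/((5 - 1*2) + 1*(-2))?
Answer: 859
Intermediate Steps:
n = 1 (n = 1/((5 - 2) - 2) = 1/(3 - 2) = 1/1 = 1)
s(L) = 1/4 + L/4 (s(L) = (L + 1)/4 = (1 + L)/4 = 1/4 + L/4)
229 + s(9)*(211 + 41) = 229 + (1/4 + (1/4)*9)*(211 + 41) = 229 + (1/4 + 9/4)*252 = 229 + (5/2)*252 = 229 + 630 = 859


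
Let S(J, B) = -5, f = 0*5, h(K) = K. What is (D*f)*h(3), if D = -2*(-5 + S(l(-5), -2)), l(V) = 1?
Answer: 0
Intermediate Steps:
f = 0
D = 20 (D = -2*(-5 - 5) = -2*(-10) = 20)
(D*f)*h(3) = (20*0)*3 = 0*3 = 0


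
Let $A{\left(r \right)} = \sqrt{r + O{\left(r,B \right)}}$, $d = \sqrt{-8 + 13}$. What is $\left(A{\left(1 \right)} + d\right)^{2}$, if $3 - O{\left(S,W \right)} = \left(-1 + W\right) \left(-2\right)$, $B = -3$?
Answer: $\left(\sqrt{5} + 2 i\right)^{2} \approx 1.0 + 8.9443 i$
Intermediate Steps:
$d = \sqrt{5} \approx 2.2361$
$O{\left(S,W \right)} = 1 + 2 W$ ($O{\left(S,W \right)} = 3 - \left(-1 + W\right) \left(-2\right) = 3 - \left(2 - 2 W\right) = 3 + \left(-2 + 2 W\right) = 1 + 2 W$)
$A{\left(r \right)} = \sqrt{-5 + r}$ ($A{\left(r \right)} = \sqrt{r + \left(1 + 2 \left(-3\right)\right)} = \sqrt{r + \left(1 - 6\right)} = \sqrt{r - 5} = \sqrt{-5 + r}$)
$\left(A{\left(1 \right)} + d\right)^{2} = \left(\sqrt{-5 + 1} + \sqrt{5}\right)^{2} = \left(\sqrt{-4} + \sqrt{5}\right)^{2} = \left(2 i + \sqrt{5}\right)^{2} = \left(\sqrt{5} + 2 i\right)^{2}$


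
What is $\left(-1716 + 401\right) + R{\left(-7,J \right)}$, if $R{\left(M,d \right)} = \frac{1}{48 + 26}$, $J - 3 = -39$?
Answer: $- \frac{97309}{74} \approx -1315.0$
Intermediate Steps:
$J = -36$ ($J = 3 - 39 = -36$)
$R{\left(M,d \right)} = \frac{1}{74}$
$\left(-1716 + 401\right) + R{\left(-7,J \right)} = \left(-1716 + 401\right) + \frac{1}{74} = -1315 + \frac{1}{74} = - \frac{97309}{74}$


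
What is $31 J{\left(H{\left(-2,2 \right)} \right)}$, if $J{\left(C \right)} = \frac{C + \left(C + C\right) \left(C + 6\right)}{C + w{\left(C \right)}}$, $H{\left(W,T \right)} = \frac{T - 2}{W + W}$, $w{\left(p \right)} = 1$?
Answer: $0$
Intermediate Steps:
$H{\left(W,T \right)} = \frac{-2 + T}{2 W}$
$J{\left(C \right)} = \frac{C + 2 C \left(6 + C\right)}{1 + C}$ ($J{\left(C \right)} = \frac{C + \left(C + C\right) \left(C + 6\right)}{C + 1} = \frac{C + 2 C \left(6 + C\right)}{1 + C}$)
$31 J{\left(H{\left(-2,2 \right)} \right)} = 31 \frac{\frac{-2 + 2}{2 \left(-2\right)} \left(13 + 2 \frac{-2 + 2}{2 \left(-2\right)}\right)}{1 + \frac{-2 + 2}{2 \left(-2\right)}} = 31 \frac{\frac{1}{2} \left(- \frac{1}{2}\right) 0 \left(13 + 2 \cdot \frac{1}{2} \left(- \frac{1}{2}\right) 0\right)}{1 + \frac{1}{2} \left(- \frac{1}{2}\right) 0} = 31 \frac{0 \left(13 + 2 \cdot 0\right)}{1 + 0} = 31 \frac{0 \left(13 + 0\right)}{1} = 31 \cdot 0 \cdot 1 \cdot 13 = 31 \cdot 0 = 0$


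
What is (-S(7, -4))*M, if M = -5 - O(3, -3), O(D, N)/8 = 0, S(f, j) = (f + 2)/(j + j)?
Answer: -45/8 ≈ -5.6250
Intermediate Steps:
S(f, j) = (2 + f)/(2*j) (S(f, j) = (2 + f)/((2*j)) = (2 + f)*(1/(2*j)) = (2 + f)/(2*j))
O(D, N) = 0 (O(D, N) = 8*0 = 0)
M = -5 (M = -5 - 1*0 = -5 + 0 = -5)
(-S(7, -4))*M = -(2 + 7)/(2*(-4))*(-5) = -(-1)*9/(2*4)*(-5) = -1*(-9/8)*(-5) = (9/8)*(-5) = -45/8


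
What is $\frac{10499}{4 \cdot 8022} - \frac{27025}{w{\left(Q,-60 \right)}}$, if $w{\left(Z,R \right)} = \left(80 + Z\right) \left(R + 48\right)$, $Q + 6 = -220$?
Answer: $- \frac{5894333}{390404} \approx -15.098$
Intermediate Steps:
$Q = -226$ ($Q = -6 - 220 = -226$)
$w{\left(Z,R \right)} = \left(48 + R\right) \left(80 + Z\right)$ ($w{\left(Z,R \right)} = \left(80 + Z\right) \left(48 + R\right) = \left(48 + R\right) \left(80 + Z\right)$)
$\frac{10499}{4 \cdot 8022} - \frac{27025}{w{\left(Q,-60 \right)}} = \frac{10499}{4 \cdot 8022} - \frac{27025}{3840 + 48 \left(-226\right) + 80 \left(-60\right) - -13560} = \frac{10499}{32088} - \frac{27025}{3840 - 10848 - 4800 + 13560} = 10499 \cdot \frac{1}{32088} - \frac{27025}{1752} = \frac{10499}{32088} - \frac{27025}{1752} = - \frac{5894333}{390404}$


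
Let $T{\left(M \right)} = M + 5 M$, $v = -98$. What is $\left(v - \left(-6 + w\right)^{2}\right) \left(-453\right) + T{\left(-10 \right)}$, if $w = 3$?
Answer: $48411$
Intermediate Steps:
$T{\left(M \right)} = 6 M$
$\left(v - \left(-6 + w\right)^{2}\right) \left(-453\right) + T{\left(-10 \right)} = \left(-98 - \left(-6 + 3\right)^{2}\right) \left(-453\right) + 6 \left(-10\right) = \left(-98 - \left(-3\right)^{2}\right) \left(-453\right) - 60 = \left(-98 - 9\right) \left(-453\right) - 60 = \left(-107\right) \left(-453\right) - 60 = 48471 - 60 = 48411$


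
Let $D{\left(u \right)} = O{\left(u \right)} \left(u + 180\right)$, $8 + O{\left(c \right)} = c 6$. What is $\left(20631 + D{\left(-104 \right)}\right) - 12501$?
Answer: $-39902$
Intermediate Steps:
$O{\left(c \right)} = -8 + 6 c$ ($O{\left(c \right)} = -8 + c 6 = -8 + 6 c$)
$D{\left(u \right)} = \left(-8 + 6 u\right) \left(180 + u\right)$ ($D{\left(u \right)} = \left(-8 + 6 u\right) \left(u + 180\right) = \left(-8 + 6 u\right) \left(180 + u\right)$)
$\left(20631 + D{\left(-104 \right)}\right) - 12501 = \left(20631 + 2 \left(-4 + 3 \left(-104\right)\right) \left(180 - 104\right)\right) - 12501 = \left(20631 + 2 \left(-4 - 312\right) 76\right) - 12501 = \left(20631 + 2 \left(-316\right) 76\right) - 12501 = \left(20631 - 48032\right) - 12501 = -27401 - 12501 = -39902$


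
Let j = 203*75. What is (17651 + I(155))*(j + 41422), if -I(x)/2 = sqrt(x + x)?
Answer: 999876197 - 113294*sqrt(310) ≈ 9.9788e+8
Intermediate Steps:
I(x) = -2*sqrt(2)*sqrt(x) (I(x) = -2*sqrt(x + x) = -2*sqrt(2)*sqrt(x))
j = 15225
(17651 + I(155))*(j + 41422) = (17651 - 2*sqrt(2)*sqrt(155))*(15225 + 41422) = (17651 - 2*sqrt(310))*56647 = 999876197 - 113294*sqrt(310)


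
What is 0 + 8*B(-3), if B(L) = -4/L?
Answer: 32/3 ≈ 10.667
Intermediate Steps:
0 + 8*B(-3) = 0 + 8*(-4/(-3)) = 0 + 8*(-4*(-⅓)) = 0 + 8*(4/3) = 0 + 32/3 = 32/3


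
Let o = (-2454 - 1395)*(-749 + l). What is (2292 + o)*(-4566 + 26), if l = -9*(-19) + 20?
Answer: -9761154360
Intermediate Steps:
l = 191 (l = 171 + 20 = 191)
o = 2147742 (o = (-2454 - 1395)*(-749 + 191) = -3849*(-558) = 2147742)
(2292 + o)*(-4566 + 26) = (2292 + 2147742)*(-4566 + 26) = 2150034*(-4540) = -9761154360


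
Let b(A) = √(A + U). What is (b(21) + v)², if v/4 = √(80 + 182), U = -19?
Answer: 4194 + 16*√131 ≈ 4377.1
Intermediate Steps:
v = 4*√262 (v = 4*√(80 + 182) = 4*√262 ≈ 64.746)
b(A) = √(-19 + A) (b(A) = √(A - 19) = √(-19 + A))
(b(21) + v)² = (√(-19 + 21) + 4*√262)² = (√2 + 4*√262)²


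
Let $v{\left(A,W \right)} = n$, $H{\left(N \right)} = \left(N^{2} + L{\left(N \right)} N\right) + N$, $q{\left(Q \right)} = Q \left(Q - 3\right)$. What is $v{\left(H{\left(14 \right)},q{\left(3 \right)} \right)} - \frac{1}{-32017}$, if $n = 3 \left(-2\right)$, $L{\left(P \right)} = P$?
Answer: $- \frac{192101}{32017} \approx -6.0$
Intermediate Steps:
$n = -6$
$q{\left(Q \right)} = Q \left(-3 + Q\right)$
$H{\left(N \right)} = N + 2 N^{2}$ ($H{\left(N \right)} = \left(N^{2} + N N\right) + N = \left(N^{2} + N^{2}\right) + N = 2 N^{2} + N = N + 2 N^{2}$)
$v{\left(A,W \right)} = -6$
$v{\left(H{\left(14 \right)},q{\left(3 \right)} \right)} - \frac{1}{-32017} = -6 - \frac{1}{-32017} = -6 - - \frac{1}{32017} = -6 + \frac{1}{32017} = - \frac{192101}{32017}$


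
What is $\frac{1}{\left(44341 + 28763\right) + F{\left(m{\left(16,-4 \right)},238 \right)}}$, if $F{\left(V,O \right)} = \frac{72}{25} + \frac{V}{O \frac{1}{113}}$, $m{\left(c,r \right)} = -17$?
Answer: $\frac{350}{25584583} \approx 1.368 \cdot 10^{-5}$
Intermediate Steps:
$F{\left(V,O \right)} = \frac{72}{25} + \frac{113 V}{O}$ ($F{\left(V,O \right)} = 72 \cdot \frac{1}{25} + \frac{V}{O \frac{1}{113}} = \frac{72}{25} + \frac{V}{\frac{1}{113} O} = \frac{72}{25} + V \frac{113}{O} = \frac{72}{25} + \frac{113 V}{O}$)
$\frac{1}{\left(44341 + 28763\right) + F{\left(m{\left(16,-4 \right)},238 \right)}} = \frac{1}{\left(44341 + 28763\right) + \left(\frac{72}{25} + 113 \left(-17\right) \frac{1}{238}\right)} = \frac{1}{73104 + \left(\frac{72}{25} + 113 \left(-17\right) \frac{1}{238}\right)} = \frac{1}{73104 + \left(\frac{72}{25} - \frac{113}{14}\right)} = \frac{1}{73104 - \frac{1817}{350}} = \frac{1}{\frac{25584583}{350}} = \frac{350}{25584583}$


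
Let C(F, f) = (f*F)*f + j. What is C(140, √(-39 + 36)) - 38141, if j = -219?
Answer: -38780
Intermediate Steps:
C(F, f) = -219 + F*f² (C(F, f) = (f*F)*f - 219 = (F*f)*f - 219 = F*f² - 219 = -219 + F*f²)
C(140, √(-39 + 36)) - 38141 = (-219 + 140*(√(-39 + 36))²) - 38141 = (-219 + 140*(√(-3))²) - 38141 = (-219 + 140*(I*√3)²) - 38141 = (-219 + 140*(-3)) - 38141 = (-219 - 420) - 38141 = -639 - 38141 = -38780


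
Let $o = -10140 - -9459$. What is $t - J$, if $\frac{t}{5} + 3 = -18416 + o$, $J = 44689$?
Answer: $-140189$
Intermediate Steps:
$o = -681$ ($o = -10140 + 9459 = -681$)
$t = -95500$ ($t = -15 + 5 \left(-18416 - 681\right) = -15 + 5 \left(-19097\right) = -15 - 95485 = -95500$)
$t - J = -95500 - 44689 = -140189$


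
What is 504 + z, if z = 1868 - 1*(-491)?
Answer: 2863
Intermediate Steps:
z = 2359 (z = 1868 + 491 = 2359)
504 + z = 504 + 2359 = 2863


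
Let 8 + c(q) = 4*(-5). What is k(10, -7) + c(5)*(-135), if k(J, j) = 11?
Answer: 3791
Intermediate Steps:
c(q) = -28 (c(q) = -8 + 4*(-5) = -8 - 20 = -28)
k(10, -7) + c(5)*(-135) = 11 - 28*(-135) = 11 + 3780 = 3791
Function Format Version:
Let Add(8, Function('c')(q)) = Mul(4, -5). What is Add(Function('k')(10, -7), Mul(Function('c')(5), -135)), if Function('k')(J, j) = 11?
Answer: 3791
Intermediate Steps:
Function('c')(q) = -28 (Function('c')(q) = Add(-8, Mul(4, -5)) = Add(-8, -20) = -28)
Add(Function('k')(10, -7), Mul(Function('c')(5), -135)) = Add(11, Mul(-28, -135)) = Add(11, 3780) = 3791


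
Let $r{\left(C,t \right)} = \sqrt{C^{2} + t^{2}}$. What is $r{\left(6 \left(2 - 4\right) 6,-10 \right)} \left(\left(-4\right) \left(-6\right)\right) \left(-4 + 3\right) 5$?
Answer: $- 240 \sqrt{1321} \approx -8722.9$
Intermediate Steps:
$r{\left(6 \left(2 - 4\right) 6,-10 \right)} \left(\left(-4\right) \left(-6\right)\right) \left(-4 + 3\right) 5 = \sqrt{\left(6 \left(2 - 4\right) 6\right)^{2} + \left(-10\right)^{2}} \left(\left(-4\right) \left(-6\right)\right) \left(-4 + 3\right) 5 = \sqrt{\left(6 \left(-2\right) 6\right)^{2} + 100} \cdot 24 \left(\left(-1\right) 5\right) = \sqrt{\left(\left(-12\right) 6\right)^{2} + 100} \cdot 24 \left(-5\right) = \sqrt{\left(-72\right)^{2} + 100} \cdot 24 \left(-5\right) = \sqrt{5184 + 100} \cdot 24 \left(-5\right) = \sqrt{5284} \cdot 24 \left(-5\right) = 2 \sqrt{1321} \cdot 24 \left(-5\right) = 48 \sqrt{1321} \left(-5\right) = - 240 \sqrt{1321}$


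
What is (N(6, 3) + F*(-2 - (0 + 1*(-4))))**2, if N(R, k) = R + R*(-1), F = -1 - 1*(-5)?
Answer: 64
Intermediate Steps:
F = 4 (F = -1 + 5 = 4)
N(R, k) = 0 (N(R, k) = R - R = 0)
(N(6, 3) + F*(-2 - (0 + 1*(-4))))**2 = (0 + 4*(-2 - (0 + 1*(-4))))**2 = (0 + 4*(-2 - (0 - 4)))**2 = (0 + 4*(-2 - 1*(-4)))**2 = (0 + 4*(-2 + 4))**2 = (0 + 4*2)**2 = (0 + 8)**2 = 8**2 = 64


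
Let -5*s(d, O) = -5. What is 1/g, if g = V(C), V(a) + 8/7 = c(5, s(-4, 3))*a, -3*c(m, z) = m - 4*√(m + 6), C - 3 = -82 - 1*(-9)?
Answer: -25473/18186062 - 10290*√11/9093031 ≈ -0.0051539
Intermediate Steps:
s(d, O) = 1 (s(d, O) = -⅕*(-5) = 1)
C = -70 (C = 3 + (-82 - 1*(-9)) = 3 + (-82 + 9) = 3 - 73 = -70)
c(m, z) = -m/3 + 4*√(6 + m)/3 (c(m, z) = -(m - 4*√(m + 6))/3 = -(m - 4*√(6 + m))/3 = -m/3 + 4*√(6 + m)/3)
V(a) = -8/7 + a*(-5/3 + 4*√11/3) (V(a) = -8/7 + (-⅓*5 + 4*√(6 + 5)/3)*a = -8/7 + (-5/3 + 4*√11/3)*a = -8/7 + a*(-5/3 + 4*√11/3))
g = 2426/21 - 280*√11/3 (g = -8/7 - 5/3*(-70) + (4/3)*(-70)*√11 = -8/7 + 350/3 - 280*√11/3 = 2426/21 - 280*√11/3 ≈ -194.03)
1/g = 1/(2426/21 - 280*√11/3)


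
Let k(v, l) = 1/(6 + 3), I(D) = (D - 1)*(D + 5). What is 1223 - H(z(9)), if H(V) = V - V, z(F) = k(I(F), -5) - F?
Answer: 1223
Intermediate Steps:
I(D) = (-1 + D)*(5 + D)
k(v, l) = 1/9
z(F) = 1/9 - F
H(V) = 0
1223 - H(z(9)) = 1223 - 1*0 = 1223 + 0 = 1223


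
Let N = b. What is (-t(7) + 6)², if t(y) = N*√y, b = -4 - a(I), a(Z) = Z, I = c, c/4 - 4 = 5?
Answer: 11236 + 480*√7 ≈ 12506.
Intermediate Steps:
c = 36 (c = 16 + 4*5 = 16 + 20 = 36)
I = 36
b = -40 (b = -4 - 1*36 = -4 - 36 = -40)
N = -40
t(y) = -40*√y
(-t(7) + 6)² = (-(-40)*√7 + 6)² = (40*√7 + 6)² = (6 + 40*√7)²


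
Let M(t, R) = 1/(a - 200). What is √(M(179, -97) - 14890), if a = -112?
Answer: I*√362363118/156 ≈ 122.02*I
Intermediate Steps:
M(t, R) = -1/312 (M(t, R) = 1/(-112 - 200) = 1/(-312) = -1/312)
√(M(179, -97) - 14890) = √(-1/312 - 14890) = √(-4645681/312) = I*√362363118/156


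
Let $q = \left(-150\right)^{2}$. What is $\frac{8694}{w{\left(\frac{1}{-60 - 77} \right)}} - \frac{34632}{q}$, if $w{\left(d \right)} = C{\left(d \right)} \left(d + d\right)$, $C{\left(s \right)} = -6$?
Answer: $\frac{124068701}{1250} \approx 99255.0$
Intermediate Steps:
$q = 22500$
$w{\left(d \right)} = - 12 d$ ($w{\left(d \right)} = - 6 \left(d + d\right) = - 6 \cdot 2 d = - 12 d$)
$\frac{8694}{w{\left(\frac{1}{-60 - 77} \right)}} - \frac{34632}{q} = \frac{8694}{\left(-12\right) \frac{1}{-60 - 77}} - \frac{34632}{22500} = \frac{8694}{\left(-12\right) \frac{1}{-137}} - \frac{962}{625} = \frac{8694}{\left(-12\right) \left(- \frac{1}{137}\right)} - \frac{962}{625} = \frac{8694}{\frac{12}{137}} - \frac{962}{625} = 8694 \cdot \frac{137}{12} - \frac{962}{625} = \frac{198513}{2} - \frac{962}{625} = \frac{124068701}{1250}$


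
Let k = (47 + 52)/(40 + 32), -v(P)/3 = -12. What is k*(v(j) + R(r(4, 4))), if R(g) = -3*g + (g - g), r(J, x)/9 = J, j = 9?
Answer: -99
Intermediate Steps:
r(J, x) = 9*J
v(P) = 36 (v(P) = -3*(-12) = 36)
k = 11/8 (k = 99/72 = 99*(1/72) = 11/8 ≈ 1.3750)
R(g) = -3*g (R(g) = -3*g + 0 = -3*g)
k*(v(j) + R(r(4, 4))) = 11*(36 - 27*4)/8 = 11*(36 - 3*36)/8 = 11*(36 - 108)/8 = (11/8)*(-72) = -99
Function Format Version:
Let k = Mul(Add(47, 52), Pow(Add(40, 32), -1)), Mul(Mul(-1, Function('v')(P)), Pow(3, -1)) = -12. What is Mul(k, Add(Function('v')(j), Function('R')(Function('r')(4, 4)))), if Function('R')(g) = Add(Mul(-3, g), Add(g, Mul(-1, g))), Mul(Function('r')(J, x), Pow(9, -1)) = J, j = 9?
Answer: -99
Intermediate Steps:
Function('r')(J, x) = Mul(9, J)
Function('v')(P) = 36 (Function('v')(P) = Mul(-3, -12) = 36)
k = Rational(11, 8) (k = Mul(99, Pow(72, -1)) = Mul(99, Rational(1, 72)) = Rational(11, 8) ≈ 1.3750)
Function('R')(g) = Mul(-3, g) (Function('R')(g) = Add(Mul(-3, g), 0) = Mul(-3, g))
Mul(k, Add(Function('v')(j), Function('R')(Function('r')(4, 4)))) = Mul(Rational(11, 8), Add(36, Mul(-3, Mul(9, 4)))) = Mul(Rational(11, 8), Add(36, Mul(-3, 36))) = Mul(Rational(11, 8), Add(36, -108)) = Mul(Rational(11, 8), -72) = -99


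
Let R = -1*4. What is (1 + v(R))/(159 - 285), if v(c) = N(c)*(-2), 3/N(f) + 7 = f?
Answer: -17/1386 ≈ -0.012266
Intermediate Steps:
N(f) = 3/(-7 + f)
R = -4
v(c) = -6/(-7 + c) (v(c) = (3/(-7 + c))*(-2) = -6/(-7 + c))
(1 + v(R))/(159 - 285) = (1 - 6/(-7 - 4))/(159 - 285) = (1 - 6/(-11))/(-126) = (1 - 6*(-1/11))*(-1/126) = (1 + 6/11)*(-1/126) = (17/11)*(-1/126) = -17/1386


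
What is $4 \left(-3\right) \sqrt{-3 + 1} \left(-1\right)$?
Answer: $12 i \sqrt{2} \approx 16.971 i$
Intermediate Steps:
$4 \left(-3\right) \sqrt{-3 + 1} \left(-1\right) = - 12 \sqrt{-2} \left(-1\right) = - 12 i \sqrt{2} \left(-1\right) = 12 i \sqrt{2}$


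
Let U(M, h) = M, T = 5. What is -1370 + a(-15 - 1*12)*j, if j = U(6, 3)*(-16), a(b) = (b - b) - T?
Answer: -890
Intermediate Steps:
a(b) = -5 (a(b) = (b - b) - 1*5 = 0 - 5 = -5)
j = -96 (j = 6*(-16) = -96)
-1370 + a(-15 - 1*12)*j = -1370 - 5*(-96) = -1370 + 480 = -890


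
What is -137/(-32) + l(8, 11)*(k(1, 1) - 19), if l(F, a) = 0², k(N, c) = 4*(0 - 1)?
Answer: 137/32 ≈ 4.2813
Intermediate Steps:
k(N, c) = -4 (k(N, c) = 4*(-1) = -4)
l(F, a) = 0
-137/(-32) + l(8, 11)*(k(1, 1) - 19) = -137/(-32) + 0*(-4 - 19) = -137*(-1/32) + 0*(-23) = 137/32 + 0 = 137/32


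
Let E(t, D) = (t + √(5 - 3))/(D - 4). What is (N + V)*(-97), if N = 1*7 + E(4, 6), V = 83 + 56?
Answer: -14356 - 97*√2/2 ≈ -14425.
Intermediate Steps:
E(t, D) = (t + √2)/(-4 + D)
V = 139
N = 9 + √2/2 (N = 1*7 + (4 + √2)/(-4 + 6) = 7 + (4 + √2)/2 = 7 + (2 + √2/2) = 9 + √2/2 ≈ 9.7071)
(N + V)*(-97) = ((9 + √2/2) + 139)*(-97) = (148 + √2/2)*(-97) = -14356 - 97*√2/2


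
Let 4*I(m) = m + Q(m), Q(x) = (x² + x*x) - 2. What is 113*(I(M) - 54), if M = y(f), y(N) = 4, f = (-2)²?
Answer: -10283/2 ≈ -5141.5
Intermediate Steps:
f = 4
Q(x) = -2 + 2*x² (Q(x) = (x² + x²) - 2 = 2*x² - 2 = -2 + 2*x²)
M = 4
I(m) = -½ + m²/2 + m/4 (I(m) = (m + (-2 + 2*m²))/4 = (-2 + m + 2*m²)/4 = -½ + m²/2 + m/4)
113*(I(M) - 54) = 113*((-½ + (½)*4² + (¼)*4) - 54) = 113*((-½ + (½)*16 + 1) - 54) = 113*((-½ + 8 + 1) - 54) = 113*(17/2 - 54) = 113*(-91/2) = -10283/2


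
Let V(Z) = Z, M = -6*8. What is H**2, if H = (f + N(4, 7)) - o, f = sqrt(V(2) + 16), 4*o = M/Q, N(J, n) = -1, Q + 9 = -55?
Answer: 4969/256 - 57*sqrt(2)/8 ≈ 9.3339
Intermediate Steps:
Q = -64 (Q = -9 - 55 = -64)
M = -48
o = 3/16 (o = (-48/(-64))/4 = (-48*(-1/64))/4 = (1/4)*(3/4) = 3/16 ≈ 0.18750)
f = 3*sqrt(2) (f = sqrt(2 + 16) = sqrt(18) = 3*sqrt(2) ≈ 4.2426)
H = -19/16 + 3*sqrt(2) (H = (3*sqrt(2) - 1) - 1*3/16 = (-1 + 3*sqrt(2)) - 3/16 = -19/16 + 3*sqrt(2) ≈ 3.0551)
H**2 = (-19/16 + 3*sqrt(2))**2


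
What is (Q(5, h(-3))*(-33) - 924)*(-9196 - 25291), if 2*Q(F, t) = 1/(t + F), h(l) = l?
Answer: 128602023/4 ≈ 3.2150e+7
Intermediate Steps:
Q(F, t) = 1/(2*(F + t)) (Q(F, t) = 1/(2*(t + F)) = 1/(2*(F + t)))
(Q(5, h(-3))*(-33) - 924)*(-9196 - 25291) = ((1/(2*(5 - 3)))*(-33) - 924)*(-9196 - 25291) = (((½)/2)*(-33) - 924)*(-34487) = (((½)*(½))*(-33) - 924)*(-34487) = ((¼)*(-33) - 924)*(-34487) = (-33/4 - 924)*(-34487) = -3729/4*(-34487) = 128602023/4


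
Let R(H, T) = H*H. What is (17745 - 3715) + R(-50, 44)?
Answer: 16530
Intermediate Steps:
R(H, T) = H²
(17745 - 3715) + R(-50, 44) = (17745 - 3715) + (-50)² = 14030 + 2500 = 16530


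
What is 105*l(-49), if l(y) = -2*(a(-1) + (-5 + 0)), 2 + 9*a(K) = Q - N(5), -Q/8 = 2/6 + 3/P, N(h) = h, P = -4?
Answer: 10220/9 ≈ 1135.6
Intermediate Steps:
Q = 10/3 (Q = -8*(2/6 + 3/(-4)) = -8*(2*(⅙) + 3*(-¼)) = -8*(⅓ - ¾) = -8*(-5/12) = 10/3 ≈ 3.3333)
a(K) = -11/27 (a(K) = -2/9 + (10/3 - 1*5)/9 = -2/9 + (10/3 - 5)/9 = -2/9 + (⅑)*(-5/3) = -2/9 - 5/27 = -11/27)
l(y) = 292/27 (l(y) = -2*(-11/27 + (-5 + 0)) = -2*(-11/27 - 5) = -2*(-146/27) = 292/27)
105*l(-49) = 105*(292/27) = 10220/9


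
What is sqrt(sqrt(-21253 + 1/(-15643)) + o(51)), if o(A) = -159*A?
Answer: sqrt(-1984300267941 + 31286*I*sqrt(1300170604310))/15643 ≈ 0.80943 + 90.054*I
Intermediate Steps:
sqrt(sqrt(-21253 + 1/(-15643)) + o(51)) = sqrt(sqrt(-21253 + 1/(-15643)) - 159*51) = sqrt(sqrt(-21253 - 1/15643) - 8109) = sqrt(sqrt(-332460680/15643) - 8109) = sqrt(2*I*sqrt(1300170604310)/15643 - 8109) = sqrt(-8109 + 2*I*sqrt(1300170604310)/15643)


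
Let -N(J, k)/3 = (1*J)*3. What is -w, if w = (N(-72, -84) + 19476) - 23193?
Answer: 3069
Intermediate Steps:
N(J, k) = -9*J (N(J, k) = -3*1*J*3 = -3*J*3 = -9*J)
w = -3069 (w = (-9*(-72) + 19476) - 23193 = (648 + 19476) - 23193 = 20124 - 23193 = -3069)
-w = -1*(-3069) = 3069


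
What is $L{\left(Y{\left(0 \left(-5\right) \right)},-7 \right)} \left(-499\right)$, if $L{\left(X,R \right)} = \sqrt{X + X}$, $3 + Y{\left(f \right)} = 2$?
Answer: $- 499 i \sqrt{2} \approx - 705.69 i$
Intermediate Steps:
$Y{\left(f \right)} = -1$ ($Y{\left(f \right)} = -3 + 2 = -1$)
$L{\left(X,R \right)} = \sqrt{2} \sqrt{X}$ ($L{\left(X,R \right)} = \sqrt{2 X} = \sqrt{2} \sqrt{X}$)
$L{\left(Y{\left(0 \left(-5\right) \right)},-7 \right)} \left(-499\right) = \sqrt{2} \sqrt{-1} \left(-499\right) = \sqrt{2} i \left(-499\right) = i \sqrt{2} \left(-499\right) = - 499 i \sqrt{2}$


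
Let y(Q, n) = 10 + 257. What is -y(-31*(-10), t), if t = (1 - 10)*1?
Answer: -267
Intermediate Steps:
t = -9 (t = -9*1 = -9)
y(Q, n) = 267
-y(-31*(-10), t) = -1*267 = -267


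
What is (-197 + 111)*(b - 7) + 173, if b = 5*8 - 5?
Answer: -2235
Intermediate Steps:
b = 35 (b = 40 - 5 = 35)
(-197 + 111)*(b - 7) + 173 = (-197 + 111)*(35 - 7) + 173 = -86*28 + 173 = -2408 + 173 = -2235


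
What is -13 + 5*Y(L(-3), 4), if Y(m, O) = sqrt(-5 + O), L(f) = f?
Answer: -13 + 5*I ≈ -13.0 + 5.0*I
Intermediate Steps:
-13 + 5*Y(L(-3), 4) = -13 + 5*sqrt(-5 + 4) = -13 + 5*sqrt(-1) = -13 + 5*I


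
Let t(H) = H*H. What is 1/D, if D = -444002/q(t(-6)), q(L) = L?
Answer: -18/222001 ≈ -8.1081e-5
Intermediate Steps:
t(H) = H**2
D = -222001/18 (D = -444002/((-6)**2) = -444002/36 = -444002*1/36 = -222001/18 ≈ -12333.)
1/D = 1/(-222001/18) = -18/222001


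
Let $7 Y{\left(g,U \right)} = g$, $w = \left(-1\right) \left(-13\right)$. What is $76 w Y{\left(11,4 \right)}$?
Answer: $\frac{10868}{7} \approx 1552.6$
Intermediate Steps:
$w = 13$
$Y{\left(g,U \right)} = \frac{g}{7}$
$76 w Y{\left(11,4 \right)} = 76 \cdot 13 \cdot \frac{1}{7} \cdot 11 = 988 \cdot \frac{11}{7} = \frac{10868}{7}$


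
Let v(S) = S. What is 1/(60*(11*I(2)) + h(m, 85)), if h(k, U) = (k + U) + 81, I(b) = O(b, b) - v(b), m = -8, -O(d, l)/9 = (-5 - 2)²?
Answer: -1/292222 ≈ -3.4221e-6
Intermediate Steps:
O(d, l) = -441 (O(d, l) = -9*(-5 - 2)² = -9*(-7)² = -9*49 = -441)
I(b) = -441 - b
h(k, U) = 81 + U + k (h(k, U) = (U + k) + 81 = 81 + U + k)
1/(60*(11*I(2)) + h(m, 85)) = 1/(60*(11*(-441 - 1*2)) + (81 + 85 - 8)) = 1/(60*(11*(-441 - 2)) + 158) = 1/(60*(11*(-443)) + 158) = 1/(60*(-4873) + 158) = 1/(-292380 + 158) = 1/(-292222) = -1/292222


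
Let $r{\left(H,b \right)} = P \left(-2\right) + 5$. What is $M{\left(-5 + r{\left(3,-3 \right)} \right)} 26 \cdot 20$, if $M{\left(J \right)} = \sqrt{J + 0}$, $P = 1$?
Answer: $520 i \sqrt{2} \approx 735.39 i$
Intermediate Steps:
$r{\left(H,b \right)} = 3$ ($r{\left(H,b \right)} = 1 \left(-2\right) + 5 = -2 + 5 = 3$)
$M{\left(J \right)} = \sqrt{J}$
$M{\left(-5 + r{\left(3,-3 \right)} \right)} 26 \cdot 20 = \sqrt{-5 + 3} \cdot 26 \cdot 20 = \sqrt{-2} \cdot 26 \cdot 20 = i \sqrt{2} \cdot 26 \cdot 20 = 26 i \sqrt{2} \cdot 20 = 520 i \sqrt{2}$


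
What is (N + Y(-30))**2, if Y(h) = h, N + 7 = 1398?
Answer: 1852321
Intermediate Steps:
N = 1391 (N = -7 + 1398 = 1391)
(N + Y(-30))**2 = (1391 - 30)**2 = 1361**2 = 1852321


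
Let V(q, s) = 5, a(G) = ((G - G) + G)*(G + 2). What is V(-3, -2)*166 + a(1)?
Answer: 833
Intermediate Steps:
a(G) = G*(2 + G) (a(G) = (0 + G)*(2 + G) = G*(2 + G))
V(-3, -2)*166 + a(1) = 5*166 + 1*(2 + 1) = 830 + 1*3 = 830 + 3 = 833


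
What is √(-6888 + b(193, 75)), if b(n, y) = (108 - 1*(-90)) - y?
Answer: I*√6765 ≈ 82.25*I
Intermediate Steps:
b(n, y) = 198 - y (b(n, y) = (108 + 90) - y = 198 - y)
√(-6888 + b(193, 75)) = √(-6888 + (198 - 1*75)) = √(-6888 + (198 - 75)) = √(-6888 + 123) = √(-6765) = I*√6765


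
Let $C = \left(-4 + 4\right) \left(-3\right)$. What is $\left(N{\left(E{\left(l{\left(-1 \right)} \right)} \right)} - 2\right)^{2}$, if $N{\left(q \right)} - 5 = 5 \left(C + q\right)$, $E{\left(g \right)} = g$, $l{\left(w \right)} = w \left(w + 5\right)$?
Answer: $289$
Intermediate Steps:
$l{\left(w \right)} = w \left(5 + w\right)$
$C = 0$ ($C = 0 \left(-3\right) = 0$)
$N{\left(q \right)} = 5 + 5 q$ ($N{\left(q \right)} = 5 + 5 \left(0 + q\right) = 5 + 5 q$)
$\left(N{\left(E{\left(l{\left(-1 \right)} \right)} \right)} - 2\right)^{2} = \left(\left(5 + 5 \left(- (5 - 1)\right)\right) - 2\right)^{2} = \left(\left(5 + 5 \left(\left(-1\right) 4\right)\right) - 2\right)^{2} = \left(\left(5 + 5 \left(-4\right)\right) - 2\right)^{2} = \left(\left(5 - 20\right) - 2\right)^{2} = \left(-15 - 2\right)^{2} = \left(-17\right)^{2} = 289$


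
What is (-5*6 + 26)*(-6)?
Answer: 24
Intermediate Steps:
(-5*6 + 26)*(-6) = (-30 + 26)*(-6) = -4*(-6) = 24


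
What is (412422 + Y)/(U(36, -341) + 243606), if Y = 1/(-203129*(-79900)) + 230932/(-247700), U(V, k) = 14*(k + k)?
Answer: 3316007882896398741/1881907191097565720 ≈ 1.7620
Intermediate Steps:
U(V, k) = 28*k (U(V, k) = 14*(2*k) = 28*k)
Y = -7496055998739/8040345517340 (Y = -1/203129*(-1/79900) + 230932*(-1/247700) = 1/16230007100 - 57733/61925 = -7496055998739/8040345517340 ≈ -0.93231)
(412422 + Y)/(U(36, -341) + 243606) = (412422 - 7496055998739/8040345517340)/(28*(-341) + 243606) = 3316007882896398741/(8040345517340*(-9548 + 243606)) = (3316007882896398741/8040345517340)/234058 = (3316007882896398741/8040345517340)*(1/234058) = 3316007882896398741/1881907191097565720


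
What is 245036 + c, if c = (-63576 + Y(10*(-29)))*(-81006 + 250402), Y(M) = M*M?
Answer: 3476928540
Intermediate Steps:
Y(M) = M²
c = 3476683504 (c = (-63576 + (10*(-29))²)*(-81006 + 250402) = (-63576 + (-290)²)*169396 = (-63576 + 84100)*169396 = 20524*169396 = 3476683504)
245036 + c = 245036 + 3476683504 = 3476928540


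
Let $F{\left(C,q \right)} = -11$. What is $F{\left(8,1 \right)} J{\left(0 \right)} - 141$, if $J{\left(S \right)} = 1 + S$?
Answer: $-152$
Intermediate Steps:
$F{\left(8,1 \right)} J{\left(0 \right)} - 141 = - 11 \left(1 + 0\right) - 141 = \left(-11\right) 1 - 141 = -11 - 141 = -152$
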